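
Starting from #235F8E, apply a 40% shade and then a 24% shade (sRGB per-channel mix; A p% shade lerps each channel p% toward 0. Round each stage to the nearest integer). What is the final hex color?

#235F8E is rgb(35, 95, 142).
A 40% shade moves each channel 40% toward 0:
  R: 35 + 0.4×(0−35) = 35 − 14 = 21 → 21
  G: 95 − 38 = 57 → 57
  B: 142 + 0.4×(0−142) = 142 − 56.8 = 85.2 → 85
After the shade: rgb(21, 57, 85) = #153955.
Per channel, c → c + 0.24(0 − c):
  R: 21 + 0.24×(0−21) = 21 − 5.04 = 15.96 → 16
  G: 57 − 13.68 = 43.32 → 43
  B: 85 + 0.24×(0−85) = 85 − 20.4 = 64.6 → 65
rgb(16, 43, 65) = #102B41.

#102B41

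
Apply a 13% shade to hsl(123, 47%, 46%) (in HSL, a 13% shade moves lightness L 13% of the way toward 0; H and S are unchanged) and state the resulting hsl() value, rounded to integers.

L moves 13% from 46 toward 0: 46 − 5.98 = 40.02 → 40.
H and S are unchanged.

hsl(123, 47%, 40%)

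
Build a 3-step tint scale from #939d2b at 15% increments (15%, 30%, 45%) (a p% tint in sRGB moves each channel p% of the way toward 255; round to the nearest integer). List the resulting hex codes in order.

#a3ac4b, #b3ba6b, #c4c98a

#939d2b is rgb(147, 157, 43).
15%: (147 + 16.2 = 163.2→163, 157 + 14.7 = 171.7→172, 43 + 31.8 = 74.8→75) → #a3ac4b
30%: (147 + 32.4 = 179.4→179, 157 + 29.4 = 186.4→186, 43 + 63.6 = 106.6→107) → #b3ba6b
45%: (147 + 48.6 = 195.6→196, 157 + 44.1 = 201.1→201, 43 + 95.4 = 138.4→138) → #c4c98a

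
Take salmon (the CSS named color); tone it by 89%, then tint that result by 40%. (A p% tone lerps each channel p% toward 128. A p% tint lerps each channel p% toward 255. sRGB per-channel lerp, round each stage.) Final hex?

CSS salmon is rgb(250, 128, 114).
Lerp each channel 89% toward 128:
  R: 250 − 108.58 = 141.42 → 141
  G: 128 + 0 = 128 → 128
  B: 114 + 12.46 = 126.46 → 126
After the tone: rgb(141, 128, 126) = #8D807E.
A 40% tint moves each channel 40% toward 255:
  R: 141 + 45.6 = 186.6 → 187
  G: 128 + 50.8 = 178.8 → 179
  B: 126 + 0.4×(255−126) = 126 + 51.6 = 177.6 → 178
rgb(187, 179, 178) = #BBB3B2.

#BBB3B2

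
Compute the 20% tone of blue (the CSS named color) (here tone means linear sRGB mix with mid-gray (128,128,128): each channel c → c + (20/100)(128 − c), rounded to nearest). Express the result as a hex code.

CSS blue is rgb(0, 0, 255).
A 20% tone moves each channel 20% toward 128:
  R: 0 + 25.6 = 25.6 → 26
  G: 0 + 0.2×(128−0) = 0 + 25.6 = 25.6 → 26
  B: 255 − 25.4 = 229.6 → 230
rgb(26, 26, 230) = #1A1AE6.

#1A1AE6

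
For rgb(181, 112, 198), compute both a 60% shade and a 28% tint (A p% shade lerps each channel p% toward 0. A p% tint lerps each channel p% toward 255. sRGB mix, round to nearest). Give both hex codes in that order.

60% shade:
  R: 181 + 0.6×(0−181) = 181 − 108.6 = 72.4 → 72
  G: 112 − 67.2 = 44.8 → 45
  B: 198 − 118.8 = 79.2 → 79
  → #482D4F
28% tint:
  R: 181 + 20.72 = 201.72 → 202
  G: 112 + 0.28×(255−112) = 112 + 40.04 = 152.04 → 152
  B: 198 + 0.28×(255−198) = 198 + 15.96 = 213.96 → 214
  → #CA98D6

#482D4F, #CA98D6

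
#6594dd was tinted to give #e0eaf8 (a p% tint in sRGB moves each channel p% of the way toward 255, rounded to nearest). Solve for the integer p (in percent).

80%

#6594dd is rgb(101, 148, 221); #e0eaf8 is rgb(224, 234, 248).
On the R channel (widest range): 224 ≈ 101 + (p/100)(255 − 101), so p ≈ 100×(224 − 101)/(255 − 101) = 12300/154 = 79.87.
p = 80 reproduces all three channels after rounding.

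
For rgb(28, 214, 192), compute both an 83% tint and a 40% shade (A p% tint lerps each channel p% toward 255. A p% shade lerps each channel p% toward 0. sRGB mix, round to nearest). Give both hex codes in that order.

#D8F8F4, #118073

83% tint:
  R: 28 + 0.83×(255−28) = 28 + 188.41 = 216.41 → 216
  G: 214 + 0.83×(255−214) = 214 + 34.03 = 248.03 → 248
  B: 192 + 0.83×(255−192) = 192 + 52.29 = 244.29 → 244
  → #D8F8F4
40% shade:
  R: 28 − 11.2 = 16.8 → 17
  G: 214 − 85.6 = 128.4 → 128
  B: 192 + 0.4×(0−192) = 192 − 76.8 = 115.2 → 115
  → #118073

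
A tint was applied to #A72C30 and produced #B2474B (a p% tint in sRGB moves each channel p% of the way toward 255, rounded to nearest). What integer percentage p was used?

#A72C30 is rgb(167, 44, 48); #B2474B is rgb(178, 71, 75).
On the G channel (widest range): 71 ≈ 44 + (p/100)(255 − 44), so p ≈ 100×(71 − 44)/(255 − 44) = 2700/211 = 12.80.
p = 13 reproduces all three channels after rounding.

13%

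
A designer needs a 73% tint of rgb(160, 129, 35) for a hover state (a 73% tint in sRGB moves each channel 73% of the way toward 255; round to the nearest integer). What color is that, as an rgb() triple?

A 73% tint moves each channel 73% toward 255:
  R: 160 + 69.35 = 229.35 → 229
  G: 129 + 91.98 = 220.98 → 221
  B: 35 + 160.6 = 195.6 → 196

rgb(229, 221, 196)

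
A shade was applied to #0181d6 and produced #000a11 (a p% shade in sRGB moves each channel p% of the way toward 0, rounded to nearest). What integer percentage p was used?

92%

#0181d6 is rgb(1, 129, 214); #000a11 is rgb(0, 10, 17).
On the B channel (widest range): 17 ≈ 214 + (p/100)(0 − 214), so p ≈ 100×(17 − 214)/(0 − 214) = -19700/-214 = 92.06.
p = 92 reproduces all three channels after rounding.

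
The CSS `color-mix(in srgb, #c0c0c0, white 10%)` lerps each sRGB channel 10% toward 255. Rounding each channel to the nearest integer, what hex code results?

#c6c6c6

#c0c0c0 is rgb(192, 192, 192).
Per channel, c → c + 0.1(255 − c):
  R: 192 + 0.1×(255−192) = 192 + 6.3 = 198.3 → 198
  G: 192 + 0.1×(255−192) = 192 + 6.3 = 198.3 → 198
  B: 192 + 6.3 = 198.3 → 198
rgb(198, 198, 198) = #c6c6c6.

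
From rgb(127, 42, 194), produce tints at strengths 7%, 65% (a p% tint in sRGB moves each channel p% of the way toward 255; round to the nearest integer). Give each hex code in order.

7%: (127 + 8.96 = 135.96→136, 42 + 14.91 = 56.91→57, 194 + 4.27 = 198.27→198) → #8839c6
65%: (127 + 83.2 = 210.2→210, 42 + 138.45 = 180.45→180, 194 + 39.65 = 233.65→234) → #d2b4ea

#8839c6, #d2b4ea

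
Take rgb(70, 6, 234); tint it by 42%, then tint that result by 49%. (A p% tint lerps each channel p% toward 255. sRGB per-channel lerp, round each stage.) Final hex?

#C8B6F9

A 42% tint moves each channel 42% toward 255:
  R: 70 + 77.7 = 147.7 → 148
  G: 6 + 104.58 = 110.58 → 111
  B: 234 + 0.42×(255−234) = 234 + 8.82 = 242.82 → 243
After the tint: rgb(148, 111, 243) = #946FF3.
Lerp each channel 49% toward 255:
  R: 148 + 0.49×(255−148) = 148 + 52.43 = 200.43 → 200
  G: 111 + 0.49×(255−111) = 111 + 70.56 = 181.56 → 182
  B: 243 + 0.49×(255−243) = 243 + 5.88 = 248.88 → 249
rgb(200, 182, 249) = #C8B6F9.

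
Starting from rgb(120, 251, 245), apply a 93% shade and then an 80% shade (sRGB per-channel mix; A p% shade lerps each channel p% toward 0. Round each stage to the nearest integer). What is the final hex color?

#020403

Per channel, c → c + 0.93(0 − c):
  R: 120 + 0.93×(0−120) = 120 − 111.6 = 8.4 → 8
  G: 251 − 233.43 = 17.57 → 18
  B: 245 + 0.93×(0−245) = 245 − 227.85 = 17.15 → 17
After the shade: rgb(8, 18, 17) = #081211.
An 80% shade moves each channel 80% toward 0:
  R: 8 + 0.8×(0−8) = 8 − 6.4 = 1.6 → 2
  G: 18 + 0.8×(0−18) = 18 − 14.4 = 3.6 → 4
  B: 17 − 13.6 = 3.4 → 3
rgb(2, 4, 3) = #020403.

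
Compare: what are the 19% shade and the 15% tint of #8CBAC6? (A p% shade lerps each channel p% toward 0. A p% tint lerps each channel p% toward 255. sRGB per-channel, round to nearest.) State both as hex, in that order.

#7197A0, #9DC4CF

#8CBAC6 is rgb(140, 186, 198).
19% shade:
  R: 140 − 26.6 = 113.4 → 113
  G: 186 + 0.19×(0−186) = 186 − 35.34 = 150.66 → 151
  B: 198 + 0.19×(0−198) = 198 − 37.62 = 160.38 → 160
  → #7197A0
15% tint:
  R: 140 + 0.15×(255−140) = 140 + 17.25 = 157.25 → 157
  G: 186 + 10.35 = 196.35 → 196
  B: 198 + 0.15×(255−198) = 198 + 8.55 = 206.55 → 207
  → #9DC4CF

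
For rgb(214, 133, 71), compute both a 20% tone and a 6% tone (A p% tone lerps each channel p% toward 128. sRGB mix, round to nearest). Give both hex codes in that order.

#C58452, #D1854A

20% tone:
  R: 214 + 0.2×(128−214) = 214 − 17.2 = 196.8 → 197
  G: 133 + 0.2×(128−133) = 133 − 1 = 132 → 132
  B: 71 + 11.4 = 82.4 → 82
  → #C58452
6% tone:
  R: 214 − 5.16 = 208.84 → 209
  G: 133 + 0.06×(128−133) = 133 − 0.3 = 132.7 → 133
  B: 71 + 0.06×(128−71) = 71 + 3.42 = 74.42 → 74
  → #D1854A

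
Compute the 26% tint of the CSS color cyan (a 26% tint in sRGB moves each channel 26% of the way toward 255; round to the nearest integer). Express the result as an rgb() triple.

CSS cyan is rgb(0, 255, 255).
A 26% tint moves each channel 26% toward 255:
  R: 0 + 66.3 = 66.3 → 66
  G: 255 + 0 = 255 → 255
  B: 255 + 0.26×(255−255) = 255 + 0 = 255 → 255

rgb(66, 255, 255)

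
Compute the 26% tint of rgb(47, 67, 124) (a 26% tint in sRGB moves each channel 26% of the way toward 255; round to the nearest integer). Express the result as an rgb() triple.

A 26% tint moves each channel 26% toward 255:
  R: 47 + 54.08 = 101.08 → 101
  G: 67 + 0.26×(255−67) = 67 + 48.88 = 115.88 → 116
  B: 124 + 34.06 = 158.06 → 158

rgb(101, 116, 158)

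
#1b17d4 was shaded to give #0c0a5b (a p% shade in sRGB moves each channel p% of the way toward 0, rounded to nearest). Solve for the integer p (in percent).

#1b17d4 is rgb(27, 23, 212); #0c0a5b is rgb(12, 10, 91).
On the B channel (widest range): 91 ≈ 212 + (p/100)(0 − 212), so p ≈ 100×(91 − 212)/(0 − 212) = -12100/-212 = 57.08.
p = 57 reproduces all three channels after rounding.

57%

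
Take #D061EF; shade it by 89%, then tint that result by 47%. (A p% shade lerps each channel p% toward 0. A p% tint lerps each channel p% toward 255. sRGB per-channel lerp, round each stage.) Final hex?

#D061EF is rgb(208, 97, 239).
An 89% shade moves each channel 89% toward 0:
  R: 208 + 0.89×(0−208) = 208 − 185.12 = 22.88 → 23
  G: 97 + 0.89×(0−97) = 97 − 86.33 = 10.67 → 11
  B: 239 + 0.89×(0−239) = 239 − 212.71 = 26.29 → 26
After the shade: rgb(23, 11, 26) = #170B1A.
Per channel, c → c + 0.47(255 − c):
  R: 23 + 109.04 = 132.04 → 132
  G: 11 + 0.47×(255−11) = 11 + 114.68 = 125.68 → 126
  B: 26 + 107.63 = 133.63 → 134
rgb(132, 126, 134) = #847E86.

#847E86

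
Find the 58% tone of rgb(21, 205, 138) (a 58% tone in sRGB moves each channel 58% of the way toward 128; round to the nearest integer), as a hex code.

#53A084

A 58% tone moves each channel 58% toward 128:
  R: 21 + 0.58×(128−21) = 21 + 62.06 = 83.06 → 83
  G: 205 + 0.58×(128−205) = 205 − 44.66 = 160.34 → 160
  B: 138 + 0.58×(128−138) = 138 − 5.8 = 132.2 → 132
rgb(83, 160, 132) = #53A084.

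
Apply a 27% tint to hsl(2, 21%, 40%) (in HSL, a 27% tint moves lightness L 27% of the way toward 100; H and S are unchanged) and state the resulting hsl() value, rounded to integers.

L moves 27% from 40 toward 100: 40 + 16.2 = 56.2 → 56.
H and S are unchanged.

hsl(2, 21%, 56%)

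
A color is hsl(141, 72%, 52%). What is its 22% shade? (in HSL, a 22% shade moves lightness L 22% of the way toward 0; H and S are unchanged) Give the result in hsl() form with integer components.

hsl(141, 72%, 41%)

L moves 22% from 52 toward 0: 52 − 11.44 = 40.56 → 41.
H and S are unchanged.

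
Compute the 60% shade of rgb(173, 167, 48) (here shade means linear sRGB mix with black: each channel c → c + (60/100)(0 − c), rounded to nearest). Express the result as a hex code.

#454313

Per channel, c → c + 0.6(0 − c):
  R: 173 + 0.6×(0−173) = 173 − 103.8 = 69.2 → 69
  G: 167 − 100.2 = 66.8 → 67
  B: 48 + 0.6×(0−48) = 48 − 28.8 = 19.2 → 19
rgb(69, 67, 19) = #454313.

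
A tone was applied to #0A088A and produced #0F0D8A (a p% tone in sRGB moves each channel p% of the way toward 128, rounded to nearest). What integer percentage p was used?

4%

#0A088A is rgb(10, 8, 138); #0F0D8A is rgb(15, 13, 138).
On the G channel (widest range): 13 ≈ 8 + (p/100)(128 − 8), so p ≈ 100×(13 − 8)/(128 − 8) = 500/120 = 4.17.
p = 4 reproduces all three channels after rounding.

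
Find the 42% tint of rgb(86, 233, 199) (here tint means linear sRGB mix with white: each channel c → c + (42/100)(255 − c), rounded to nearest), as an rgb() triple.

rgb(157, 242, 223)

Lerp each channel 42% toward 255:
  R: 86 + 70.98 = 156.98 → 157
  G: 233 + 0.42×(255−233) = 233 + 9.24 = 242.24 → 242
  B: 199 + 0.42×(255−199) = 199 + 23.52 = 222.52 → 223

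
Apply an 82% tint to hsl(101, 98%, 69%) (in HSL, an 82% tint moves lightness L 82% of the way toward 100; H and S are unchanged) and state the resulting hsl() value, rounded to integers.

L moves 82% from 69 toward 100: 69 + 25.42 = 94.42 → 94.
H and S are unchanged.

hsl(101, 98%, 94%)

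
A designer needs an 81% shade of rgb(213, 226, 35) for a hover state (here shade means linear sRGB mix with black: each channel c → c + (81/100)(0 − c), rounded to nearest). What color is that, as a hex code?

#282B07

An 81% shade moves each channel 81% toward 0:
  R: 213 − 172.53 = 40.47 → 40
  G: 226 − 183.06 = 42.94 → 43
  B: 35 + 0.81×(0−35) = 35 − 28.35 = 6.65 → 7
rgb(40, 43, 7) = #282B07.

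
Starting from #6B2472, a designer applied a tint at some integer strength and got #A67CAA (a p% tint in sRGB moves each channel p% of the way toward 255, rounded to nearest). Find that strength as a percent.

40%

#6B2472 is rgb(107, 36, 114); #A67CAA is rgb(166, 124, 170).
On the G channel (widest range): 124 ≈ 36 + (p/100)(255 − 36), so p ≈ 100×(124 − 36)/(255 − 36) = 8800/219 = 40.18.
p = 40 reproduces all three channels after rounding.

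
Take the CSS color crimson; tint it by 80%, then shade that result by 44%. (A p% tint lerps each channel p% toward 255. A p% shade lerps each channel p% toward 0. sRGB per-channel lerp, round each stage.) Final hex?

CSS crimson is rgb(220, 20, 60).
An 80% tint moves each channel 80% toward 255:
  R: 220 + 0.8×(255−220) = 220 + 28 = 248 → 248
  G: 20 + 0.8×(255−20) = 20 + 188 = 208 → 208
  B: 60 + 0.8×(255−60) = 60 + 156 = 216 → 216
After the tint: rgb(248, 208, 216) = #F8D0D8.
Per channel, c → c + 0.44(0 − c):
  R: 248 − 109.12 = 138.88 → 139
  G: 208 + 0.44×(0−208) = 208 − 91.52 = 116.48 → 116
  B: 216 − 95.04 = 120.96 → 121
rgb(139, 116, 121) = #8B7479.

#8B7479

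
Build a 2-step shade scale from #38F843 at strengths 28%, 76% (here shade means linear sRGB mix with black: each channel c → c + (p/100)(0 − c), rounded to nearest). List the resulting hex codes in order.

#38F843 is rgb(56, 248, 67).
28%: (56 − 15.68 = 40.32→40, 248 − 69.44 = 178.56→179, 67 − 18.76 = 48.24→48) → #28B330
76%: (56 − 42.56 = 13.44→13, 248 − 188.48 = 59.52→60, 67 − 50.92 = 16.08→16) → #0D3C10

#28B330, #0D3C10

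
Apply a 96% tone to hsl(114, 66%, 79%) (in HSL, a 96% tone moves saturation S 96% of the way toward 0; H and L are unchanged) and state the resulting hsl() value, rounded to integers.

S moves 96% from 66 toward 0: 66 − 63.36 = 2.64 → 3.
H and L are unchanged.

hsl(114, 3%, 79%)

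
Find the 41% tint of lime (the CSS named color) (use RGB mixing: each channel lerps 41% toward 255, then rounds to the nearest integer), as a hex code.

CSS lime is rgb(0, 255, 0).
A 41% tint moves each channel 41% toward 255:
  R: 0 + 104.55 = 104.55 → 105
  G: 255 + 0.41×(255−255) = 255 + 0 = 255 → 255
  B: 0 + 0.41×(255−0) = 0 + 104.55 = 104.55 → 105
rgb(105, 255, 105) = #69FF69.

#69FF69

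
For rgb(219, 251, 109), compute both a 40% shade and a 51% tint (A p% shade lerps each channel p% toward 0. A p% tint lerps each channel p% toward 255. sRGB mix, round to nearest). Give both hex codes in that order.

#839741, #edfdb7

40% shade:
  R: 219 + 0.4×(0−219) = 219 − 87.6 = 131.4 → 131
  G: 251 + 0.4×(0−251) = 251 − 100.4 = 150.6 → 151
  B: 109 − 43.6 = 65.4 → 65
  → #839741
51% tint:
  R: 219 + 0.51×(255−219) = 219 + 18.36 = 237.36 → 237
  G: 251 + 0.51×(255−251) = 251 + 2.04 = 253.04 → 253
  B: 109 + 0.51×(255−109) = 109 + 74.46 = 183.46 → 183
  → #edfdb7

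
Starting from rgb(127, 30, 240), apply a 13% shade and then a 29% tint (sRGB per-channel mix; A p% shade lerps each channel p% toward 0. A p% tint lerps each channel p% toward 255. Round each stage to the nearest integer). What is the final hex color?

Per channel, c → c + 0.13(0 − c):
  R: 127 − 16.51 = 110.49 → 110
  G: 30 − 3.9 = 26.1 → 26
  B: 240 − 31.2 = 208.8 → 209
After the shade: rgb(110, 26, 209) = #6E1AD1.
A 29% tint moves each channel 29% toward 255:
  R: 110 + 42.05 = 152.05 → 152
  G: 26 + 0.29×(255−26) = 26 + 66.41 = 92.41 → 92
  B: 209 + 0.29×(255−209) = 209 + 13.34 = 222.34 → 222
rgb(152, 92, 222) = #985CDE.

#985CDE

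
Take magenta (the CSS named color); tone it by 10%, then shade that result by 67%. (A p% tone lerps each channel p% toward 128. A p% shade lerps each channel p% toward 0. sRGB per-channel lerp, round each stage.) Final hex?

#500450

CSS magenta is rgb(255, 0, 255).
Per channel, c → c + 0.1(128 − c):
  R: 255 + 0.1×(128−255) = 255 − 12.7 = 242.3 → 242
  G: 0 + 0.1×(128−0) = 0 + 12.8 = 12.8 → 13
  B: 255 − 12.7 = 242.3 → 242
After the tone: rgb(242, 13, 242) = #F20DF2.
A 67% shade moves each channel 67% toward 0:
  R: 242 + 0.67×(0−242) = 242 − 162.14 = 79.86 → 80
  G: 13 + 0.67×(0−13) = 13 − 8.71 = 4.29 → 4
  B: 242 − 162.14 = 79.86 → 80
rgb(80, 4, 80) = #500450.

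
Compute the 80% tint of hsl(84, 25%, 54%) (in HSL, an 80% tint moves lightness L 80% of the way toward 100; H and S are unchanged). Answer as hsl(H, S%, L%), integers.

hsl(84, 25%, 91%)

L moves 80% from 54 toward 100: 54 + 36.8 = 90.8 → 91.
H and S are unchanged.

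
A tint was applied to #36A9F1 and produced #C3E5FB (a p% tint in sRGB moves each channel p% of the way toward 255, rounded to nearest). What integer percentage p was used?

70%

#36A9F1 is rgb(54, 169, 241); #C3E5FB is rgb(195, 229, 251).
On the R channel (widest range): 195 ≈ 54 + (p/100)(255 − 54), so p ≈ 100×(195 − 54)/(255 − 54) = 14100/201 = 70.15.
p = 70 reproduces all three channels after rounding.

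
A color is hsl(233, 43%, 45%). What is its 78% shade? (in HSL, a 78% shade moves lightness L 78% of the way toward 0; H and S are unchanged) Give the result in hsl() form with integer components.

L moves 78% from 45 toward 0: 45 − 35.1 = 9.9 → 10.
H and S are unchanged.

hsl(233, 43%, 10%)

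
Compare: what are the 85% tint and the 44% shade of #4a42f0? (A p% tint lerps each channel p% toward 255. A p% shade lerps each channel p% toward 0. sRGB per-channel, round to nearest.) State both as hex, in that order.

#e4e3fd, #292586

#4a42f0 is rgb(74, 66, 240).
85% tint:
  R: 74 + 0.85×(255−74) = 74 + 153.85 = 227.85 → 228
  G: 66 + 160.65 = 226.65 → 227
  B: 240 + 12.75 = 252.75 → 253
  → #e4e3fd
44% shade:
  R: 74 + 0.44×(0−74) = 74 − 32.56 = 41.44 → 41
  G: 66 + 0.44×(0−66) = 66 − 29.04 = 36.96 → 37
  B: 240 − 105.6 = 134.4 → 134
  → #292586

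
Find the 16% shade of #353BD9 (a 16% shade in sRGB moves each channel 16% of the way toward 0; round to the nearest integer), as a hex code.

#353BD9 is rgb(53, 59, 217).
Per channel, c → c + 0.16(0 − c):
  R: 53 + 0.16×(0−53) = 53 − 8.48 = 44.52 → 45
  G: 59 + 0.16×(0−59) = 59 − 9.44 = 49.56 → 50
  B: 217 + 0.16×(0−217) = 217 − 34.72 = 182.28 → 182
rgb(45, 50, 182) = #2D32B6.

#2D32B6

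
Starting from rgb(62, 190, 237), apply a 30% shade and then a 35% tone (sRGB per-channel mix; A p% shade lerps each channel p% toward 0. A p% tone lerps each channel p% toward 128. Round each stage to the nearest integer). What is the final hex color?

#498399

Lerp each channel 30% toward 0:
  R: 62 + 0.3×(0−62) = 62 − 18.6 = 43.4 → 43
  G: 190 − 57 = 133 → 133
  B: 237 − 71.1 = 165.9 → 166
After the shade: rgb(43, 133, 166) = #2b85a6.
Lerp each channel 35% toward 128:
  R: 43 + 0.35×(128−43) = 43 + 29.75 = 72.75 → 73
  G: 133 + 0.35×(128−133) = 133 − 1.75 = 131.25 → 131
  B: 166 + 0.35×(128−166) = 166 − 13.3 = 152.7 → 153
rgb(73, 131, 153) = #498399.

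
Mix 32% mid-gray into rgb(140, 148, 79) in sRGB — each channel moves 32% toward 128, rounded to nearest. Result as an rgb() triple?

rgb(136, 142, 95)

Lerp each channel 32% toward 128:
  R: 140 − 3.84 = 136.16 → 136
  G: 148 + 0.32×(128−148) = 148 − 6.4 = 141.6 → 142
  B: 79 + 0.32×(128−79) = 79 + 15.68 = 94.68 → 95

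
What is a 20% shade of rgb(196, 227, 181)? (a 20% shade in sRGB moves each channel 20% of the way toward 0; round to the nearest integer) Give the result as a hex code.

#9DB691

A 20% shade moves each channel 20% toward 0:
  R: 196 + 0.2×(0−196) = 196 − 39.2 = 156.8 → 157
  G: 227 + 0.2×(0−227) = 227 − 45.4 = 181.6 → 182
  B: 181 − 36.2 = 144.8 → 145
rgb(157, 182, 145) = #9DB691.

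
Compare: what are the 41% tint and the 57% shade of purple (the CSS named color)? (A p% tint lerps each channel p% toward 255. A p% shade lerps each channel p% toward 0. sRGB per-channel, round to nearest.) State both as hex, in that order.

CSS purple is rgb(128, 0, 128).
41% tint:
  R: 128 + 52.07 = 180.07 → 180
  G: 0 + 0.41×(255−0) = 0 + 104.55 = 104.55 → 105
  B: 128 + 0.41×(255−128) = 128 + 52.07 = 180.07 → 180
  → #b469b4
57% shade:
  R: 128 + 0.57×(0−128) = 128 − 72.96 = 55.04 → 55
  G: 0 + 0.57×(0−0) = 0 + 0 = 0 → 0
  B: 128 + 0.57×(0−128) = 128 − 72.96 = 55.04 → 55
  → #370037

#b469b4, #370037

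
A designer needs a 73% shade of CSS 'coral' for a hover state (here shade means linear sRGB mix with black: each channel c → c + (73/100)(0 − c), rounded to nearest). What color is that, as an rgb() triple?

rgb(69, 34, 22)

CSS coral is rgb(255, 127, 80).
Lerp each channel 73% toward 0:
  R: 255 + 0.73×(0−255) = 255 − 186.15 = 68.85 → 69
  G: 127 − 92.71 = 34.29 → 34
  B: 80 + 0.73×(0−80) = 80 − 58.4 = 21.6 → 22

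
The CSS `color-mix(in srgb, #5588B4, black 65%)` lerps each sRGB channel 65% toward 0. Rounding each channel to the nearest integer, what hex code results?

#5588B4 is rgb(85, 136, 180).
A 65% shade moves each channel 65% toward 0:
  R: 85 + 0.65×(0−85) = 85 − 55.25 = 29.75 → 30
  G: 136 − 88.4 = 47.6 → 48
  B: 180 − 117 = 63 → 63
rgb(30, 48, 63) = #1E303F.

#1E303F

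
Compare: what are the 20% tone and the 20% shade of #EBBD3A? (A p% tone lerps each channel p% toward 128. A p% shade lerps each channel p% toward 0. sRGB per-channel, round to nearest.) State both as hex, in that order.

#D6B148, #BC972E

#EBBD3A is rgb(235, 189, 58).
20% tone:
  R: 235 − 21.4 = 213.6 → 214
  G: 189 + 0.2×(128−189) = 189 − 12.2 = 176.8 → 177
  B: 58 + 0.2×(128−58) = 58 + 14 = 72 → 72
  → #D6B148
20% shade:
  R: 235 + 0.2×(0−235) = 235 − 47 = 188 → 188
  G: 189 + 0.2×(0−189) = 189 − 37.8 = 151.2 → 151
  B: 58 + 0.2×(0−58) = 58 − 11.6 = 46.4 → 46
  → #BC972E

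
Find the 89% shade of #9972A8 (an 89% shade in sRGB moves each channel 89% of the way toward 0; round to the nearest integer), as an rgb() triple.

rgb(17, 13, 18)

#9972A8 is rgb(153, 114, 168).
Lerp each channel 89% toward 0:
  R: 153 + 0.89×(0−153) = 153 − 136.17 = 16.83 → 17
  G: 114 + 0.89×(0−114) = 114 − 101.46 = 12.54 → 13
  B: 168 + 0.89×(0−168) = 168 − 149.52 = 18.48 → 18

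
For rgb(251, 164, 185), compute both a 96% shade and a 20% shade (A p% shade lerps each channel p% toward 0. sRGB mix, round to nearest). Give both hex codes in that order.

96% shade:
  R: 251 + 0.96×(0−251) = 251 − 240.96 = 10.04 → 10
  G: 164 + 0.96×(0−164) = 164 − 157.44 = 6.56 → 7
  B: 185 + 0.96×(0−185) = 185 − 177.6 = 7.4 → 7
  → #0A0707
20% shade:
  R: 251 − 50.2 = 200.8 → 201
  G: 164 + 0.2×(0−164) = 164 − 32.8 = 131.2 → 131
  B: 185 − 37 = 148 → 148
  → #C98394

#0A0707, #C98394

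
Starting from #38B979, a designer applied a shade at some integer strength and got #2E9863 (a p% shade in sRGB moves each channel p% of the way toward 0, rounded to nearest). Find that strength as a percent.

#38B979 is rgb(56, 185, 121); #2E9863 is rgb(46, 152, 99).
On the G channel (widest range): 152 ≈ 185 + (p/100)(0 − 185), so p ≈ 100×(152 − 185)/(0 − 185) = -3300/-185 = 17.84.
p = 18 reproduces all three channels after rounding.

18%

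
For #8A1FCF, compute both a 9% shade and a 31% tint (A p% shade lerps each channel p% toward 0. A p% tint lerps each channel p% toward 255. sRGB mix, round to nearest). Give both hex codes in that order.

#7E1CBC, #AE64DE

#8A1FCF is rgb(138, 31, 207).
9% shade:
  R: 138 + 0.09×(0−138) = 138 − 12.42 = 125.58 → 126
  G: 31 + 0.09×(0−31) = 31 − 2.79 = 28.21 → 28
  B: 207 + 0.09×(0−207) = 207 − 18.63 = 188.37 → 188
  → #7E1CBC
31% tint:
  R: 138 + 36.27 = 174.27 → 174
  G: 31 + 0.31×(255−31) = 31 + 69.44 = 100.44 → 100
  B: 207 + 14.88 = 221.88 → 222
  → #AE64DE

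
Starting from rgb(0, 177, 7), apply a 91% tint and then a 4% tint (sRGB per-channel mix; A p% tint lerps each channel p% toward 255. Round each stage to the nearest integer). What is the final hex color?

Per channel, c → c + 0.91(255 − c):
  R: 0 + 0.91×(255−0) = 0 + 232.05 = 232.05 → 232
  G: 177 + 70.98 = 247.98 → 248
  B: 7 + 0.91×(255−7) = 7 + 225.68 = 232.68 → 233
After the tint: rgb(232, 248, 233) = #E8F8E9.
Per channel, c → c + 0.04(255 − c):
  R: 232 + 0.92 = 232.92 → 233
  G: 248 + 0.28 = 248.28 → 248
  B: 233 + 0.04×(255−233) = 233 + 0.88 = 233.88 → 234
rgb(233, 248, 234) = #E9F8EA.

#E9F8EA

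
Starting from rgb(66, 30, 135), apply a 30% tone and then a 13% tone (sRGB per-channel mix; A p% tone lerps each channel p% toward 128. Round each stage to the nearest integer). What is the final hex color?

#5B4484

A 30% tone moves each channel 30% toward 128:
  R: 66 + 18.6 = 84.6 → 85
  G: 30 + 29.4 = 59.4 → 59
  B: 135 − 2.1 = 132.9 → 133
After the tone: rgb(85, 59, 133) = #553B85.
A 13% tone moves each channel 13% toward 128:
  R: 85 + 0.13×(128−85) = 85 + 5.59 = 90.59 → 91
  G: 59 + 0.13×(128−59) = 59 + 8.97 = 67.97 → 68
  B: 133 − 0.65 = 132.35 → 132
rgb(91, 68, 132) = #5B4484.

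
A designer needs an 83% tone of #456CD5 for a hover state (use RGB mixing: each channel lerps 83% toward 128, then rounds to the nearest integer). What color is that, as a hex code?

#456CD5 is rgb(69, 108, 213).
Per channel, c → c + 0.83(128 − c):
  R: 69 + 48.97 = 117.97 → 118
  G: 108 + 0.83×(128−108) = 108 + 16.6 = 124.6 → 125
  B: 213 + 0.83×(128−213) = 213 − 70.55 = 142.45 → 142
rgb(118, 125, 142) = #767D8E.

#767D8E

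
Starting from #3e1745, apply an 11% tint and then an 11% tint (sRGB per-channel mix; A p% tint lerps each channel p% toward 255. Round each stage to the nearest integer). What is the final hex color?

#66486b

#3e1745 is rgb(62, 23, 69).
Lerp each channel 11% toward 255:
  R: 62 + 21.23 = 83.23 → 83
  G: 23 + 25.52 = 48.52 → 49
  B: 69 + 20.46 = 89.46 → 89
After the tint: rgb(83, 49, 89) = #533159.
Lerp each channel 11% toward 255:
  R: 83 + 0.11×(255−83) = 83 + 18.92 = 101.92 → 102
  G: 49 + 22.66 = 71.66 → 72
  B: 89 + 0.11×(255−89) = 89 + 18.26 = 107.26 → 107
rgb(102, 72, 107) = #66486b.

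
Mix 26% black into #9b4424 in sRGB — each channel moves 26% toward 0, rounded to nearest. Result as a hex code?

#9b4424 is rgb(155, 68, 36).
Per channel, c → c + 0.26(0 − c):
  R: 155 + 0.26×(0−155) = 155 − 40.3 = 114.7 → 115
  G: 68 − 17.68 = 50.32 → 50
  B: 36 + 0.26×(0−36) = 36 − 9.36 = 26.64 → 27
rgb(115, 50, 27) = #73321b.

#73321b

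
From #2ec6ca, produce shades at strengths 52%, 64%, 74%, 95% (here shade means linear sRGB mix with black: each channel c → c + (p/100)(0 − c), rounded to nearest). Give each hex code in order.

#165f61, #114749, #0c3335, #020a0a

#2ec6ca is rgb(46, 198, 202).
52%: (46 − 23.92 = 22.08→22, 198 − 102.96 = 95.04→95, 202 − 105.04 = 96.96→97) → #165f61
64%: (46 − 29.44 = 16.56→17, 198 − 126.72 = 71.28→71, 202 − 129.28 = 72.72→73) → #114749
74%: (46 − 34.04 = 11.96→12, 198 − 146.52 = 51.48→51, 202 − 149.48 = 52.52→53) → #0c3335
95%: (46 − 43.7 = 2.3→2, 198 − 188.1 = 9.9→10, 202 − 191.9 = 10.1→10) → #020a0a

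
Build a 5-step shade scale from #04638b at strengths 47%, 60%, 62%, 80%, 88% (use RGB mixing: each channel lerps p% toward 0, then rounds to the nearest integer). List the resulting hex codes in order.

#04638b is rgb(4, 99, 139).
47%: (4 − 1.88 = 2.12→2, 99 − 46.53 = 52.47→52, 139 − 65.33 = 73.67→74) → #02344a
60%: (4 − 2.4 = 1.6→2, 99 − 59.4 = 39.6→40, 139 − 83.4 = 55.6→56) → #022838
62%: (4 − 2.48 = 1.52→2, 99 − 61.38 = 37.62→38, 139 − 86.18 = 52.82→53) → #022635
80%: (4 − 3.2 = 0.8→1, 99 − 79.2 = 19.8→20, 139 − 111.2 = 27.8→28) → #01141c
88%: (4 − 3.52 = 0.48→0, 99 − 87.12 = 11.88→12, 139 − 122.32 = 16.68→17) → #000c11

#02344a, #022838, #022635, #01141c, #000c11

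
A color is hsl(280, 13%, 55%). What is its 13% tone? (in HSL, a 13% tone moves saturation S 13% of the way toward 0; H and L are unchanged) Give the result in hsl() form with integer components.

S moves 13% from 13 toward 0: 13 − 1.69 = 11.31 → 11.
H and L are unchanged.

hsl(280, 11%, 55%)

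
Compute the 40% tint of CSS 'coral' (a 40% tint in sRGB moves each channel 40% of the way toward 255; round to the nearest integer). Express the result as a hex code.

CSS coral is rgb(255, 127, 80).
Lerp each channel 40% toward 255:
  R: 255 + 0 = 255 → 255
  G: 127 + 51.2 = 178.2 → 178
  B: 80 + 70 = 150 → 150
rgb(255, 178, 150) = #ffb296.

#ffb296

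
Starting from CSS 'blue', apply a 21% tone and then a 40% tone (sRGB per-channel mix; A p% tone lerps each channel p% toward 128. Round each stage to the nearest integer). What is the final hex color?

#4343BC

CSS blue is rgb(0, 0, 255).
Per channel, c → c + 0.21(128 − c):
  R: 0 + 26.88 = 26.88 → 27
  G: 0 + 26.88 = 26.88 → 27
  B: 255 + 0.21×(128−255) = 255 − 26.67 = 228.33 → 228
After the tone: rgb(27, 27, 228) = #1B1BE4.
A 40% tone moves each channel 40% toward 128:
  R: 27 + 0.4×(128−27) = 27 + 40.4 = 67.4 → 67
  G: 27 + 40.4 = 67.4 → 67
  B: 228 − 40 = 188 → 188
rgb(67, 67, 188) = #4343BC.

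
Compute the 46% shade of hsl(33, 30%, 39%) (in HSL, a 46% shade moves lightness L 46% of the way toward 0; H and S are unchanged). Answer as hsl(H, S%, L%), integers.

L moves 46% from 39 toward 0: 39 − 17.94 = 21.06 → 21.
H and S are unchanged.

hsl(33, 30%, 21%)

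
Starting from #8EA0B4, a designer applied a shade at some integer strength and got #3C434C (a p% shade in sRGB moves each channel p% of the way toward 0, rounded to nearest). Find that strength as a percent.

#8EA0B4 is rgb(142, 160, 180); #3C434C is rgb(60, 67, 76).
On the B channel (widest range): 76 ≈ 180 + (p/100)(0 − 180), so p ≈ 100×(76 − 180)/(0 − 180) = -10400/-180 = 57.78.
p = 58 reproduces all three channels after rounding.

58%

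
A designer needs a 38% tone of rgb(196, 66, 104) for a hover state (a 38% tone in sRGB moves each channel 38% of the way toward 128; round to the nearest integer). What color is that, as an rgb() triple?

rgb(170, 90, 113)

A 38% tone moves each channel 38% toward 128:
  R: 196 + 0.38×(128−196) = 196 − 25.84 = 170.16 → 170
  G: 66 + 23.56 = 89.56 → 90
  B: 104 + 0.38×(128−104) = 104 + 9.12 = 113.12 → 113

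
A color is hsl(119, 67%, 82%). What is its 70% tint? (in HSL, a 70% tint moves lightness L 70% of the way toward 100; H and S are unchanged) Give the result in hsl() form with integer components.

hsl(119, 67%, 95%)

L moves 70% from 82 toward 100: 82 + 12.6 = 94.6 → 95.
H and S are unchanged.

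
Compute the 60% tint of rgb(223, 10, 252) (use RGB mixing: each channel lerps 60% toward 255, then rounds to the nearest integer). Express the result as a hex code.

A 60% tint moves each channel 60% toward 255:
  R: 223 + 0.6×(255−223) = 223 + 19.2 = 242.2 → 242
  G: 10 + 0.6×(255−10) = 10 + 147 = 157 → 157
  B: 252 + 0.6×(255−252) = 252 + 1.8 = 253.8 → 254
rgb(242, 157, 254) = #f29dfe.

#f29dfe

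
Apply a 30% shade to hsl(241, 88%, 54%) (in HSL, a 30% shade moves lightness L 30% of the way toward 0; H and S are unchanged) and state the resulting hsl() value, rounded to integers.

L moves 30% from 54 toward 0: 54 − 16.2 = 37.8 → 38.
H and S are unchanged.

hsl(241, 88%, 38%)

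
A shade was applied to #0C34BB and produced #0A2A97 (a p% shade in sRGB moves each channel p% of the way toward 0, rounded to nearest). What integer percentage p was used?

19%

#0C34BB is rgb(12, 52, 187); #0A2A97 is rgb(10, 42, 151).
On the B channel (widest range): 151 ≈ 187 + (p/100)(0 − 187), so p ≈ 100×(151 − 187)/(0 − 187) = -3600/-187 = 19.25.
p = 19 reproduces all three channels after rounding.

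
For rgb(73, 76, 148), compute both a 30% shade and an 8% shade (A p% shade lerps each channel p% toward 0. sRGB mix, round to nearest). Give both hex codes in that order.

#333568, #434688

30% shade:
  R: 73 + 0.3×(0−73) = 73 − 21.9 = 51.1 → 51
  G: 76 + 0.3×(0−76) = 76 − 22.8 = 53.2 → 53
  B: 148 − 44.4 = 103.6 → 104
  → #333568
8% shade:
  R: 73 + 0.08×(0−73) = 73 − 5.84 = 67.16 → 67
  G: 76 − 6.08 = 69.92 → 70
  B: 148 − 11.84 = 136.16 → 136
  → #434688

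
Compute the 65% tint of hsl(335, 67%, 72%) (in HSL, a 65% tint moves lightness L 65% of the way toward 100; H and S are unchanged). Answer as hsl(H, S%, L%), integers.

hsl(335, 67%, 90%)

L moves 65% from 72 toward 100: 72 + 18.2 = 90.2 → 90.
H and S are unchanged.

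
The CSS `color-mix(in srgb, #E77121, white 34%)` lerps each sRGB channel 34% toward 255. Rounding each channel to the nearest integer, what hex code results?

#EFA16C

#E77121 is rgb(231, 113, 33).
A 34% tint moves each channel 34% toward 255:
  R: 231 + 0.34×(255−231) = 231 + 8.16 = 239.16 → 239
  G: 113 + 48.28 = 161.28 → 161
  B: 33 + 0.34×(255−33) = 33 + 75.48 = 108.48 → 108
rgb(239, 161, 108) = #EFA16C.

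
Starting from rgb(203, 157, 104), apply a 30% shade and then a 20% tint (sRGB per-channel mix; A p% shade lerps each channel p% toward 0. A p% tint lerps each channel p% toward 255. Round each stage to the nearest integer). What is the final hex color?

A 30% shade moves each channel 30% toward 0:
  R: 203 − 60.9 = 142.1 → 142
  G: 157 − 47.1 = 109.9 → 110
  B: 104 + 0.3×(0−104) = 104 − 31.2 = 72.8 → 73
After the shade: rgb(142, 110, 73) = #8E6E49.
Per channel, c → c + 0.2(255 − c):
  R: 142 + 0.2×(255−142) = 142 + 22.6 = 164.6 → 165
  G: 110 + 29 = 139 → 139
  B: 73 + 36.4 = 109.4 → 109
rgb(165, 139, 109) = #A58B6D.

#A58B6D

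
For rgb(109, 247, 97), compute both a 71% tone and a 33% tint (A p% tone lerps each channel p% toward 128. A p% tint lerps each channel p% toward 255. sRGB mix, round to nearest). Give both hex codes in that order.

#7aa377, #9dfa95

71% tone:
  R: 109 + 13.49 = 122.49 → 122
  G: 247 + 0.71×(128−247) = 247 − 84.49 = 162.51 → 163
  B: 97 + 0.71×(128−97) = 97 + 22.01 = 119.01 → 119
  → #7aa377
33% tint:
  R: 109 + 0.33×(255−109) = 109 + 48.18 = 157.18 → 157
  G: 247 + 0.33×(255−247) = 247 + 2.64 = 249.64 → 250
  B: 97 + 52.14 = 149.14 → 149
  → #9dfa95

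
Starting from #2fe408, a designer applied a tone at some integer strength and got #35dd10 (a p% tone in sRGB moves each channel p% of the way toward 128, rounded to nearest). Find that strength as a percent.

#2fe408 is rgb(47, 228, 8); #35dd10 is rgb(53, 221, 16).
On the B channel (widest range): 16 ≈ 8 + (p/100)(128 − 8), so p ≈ 100×(16 − 8)/(128 − 8) = 800/120 = 6.67.
p = 7 reproduces all three channels after rounding.

7%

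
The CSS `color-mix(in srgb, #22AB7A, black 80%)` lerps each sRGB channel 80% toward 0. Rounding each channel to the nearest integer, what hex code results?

#072218

#22AB7A is rgb(34, 171, 122).
Lerp each channel 80% toward 0:
  R: 34 − 27.2 = 6.8 → 7
  G: 171 − 136.8 = 34.2 → 34
  B: 122 − 97.6 = 24.4 → 24
rgb(7, 34, 24) = #072218.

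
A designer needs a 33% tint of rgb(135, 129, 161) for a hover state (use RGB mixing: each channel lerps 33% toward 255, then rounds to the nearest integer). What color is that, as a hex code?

#AFABC0

Lerp each channel 33% toward 255:
  R: 135 + 39.6 = 174.6 → 175
  G: 129 + 0.33×(255−129) = 129 + 41.58 = 170.58 → 171
  B: 161 + 0.33×(255−161) = 161 + 31.02 = 192.02 → 192
rgb(175, 171, 192) = #AFABC0.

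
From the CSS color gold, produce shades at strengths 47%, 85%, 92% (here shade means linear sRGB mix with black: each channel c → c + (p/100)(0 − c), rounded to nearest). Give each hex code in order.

CSS gold is rgb(255, 215, 0).
47%: (255 − 119.85 = 135.15→135, 215 − 101.05 = 113.95→114, 0→0) → #877200
85%: (255 − 216.75 = 38.25→38, 215 − 182.75 = 32.25→32, 0→0) → #262000
92%: (255 − 234.6 = 20.4→20, 215 − 197.8 = 17.2→17, 0→0) → #141100

#877200, #262000, #141100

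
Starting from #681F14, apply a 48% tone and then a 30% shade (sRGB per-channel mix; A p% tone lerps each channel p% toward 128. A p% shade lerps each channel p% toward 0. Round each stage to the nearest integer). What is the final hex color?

#513732

#681F14 is rgb(104, 31, 20).
Per channel, c → c + 0.48(128 − c):
  R: 104 + 11.52 = 115.52 → 116
  G: 31 + 0.48×(128−31) = 31 + 46.56 = 77.56 → 78
  B: 20 + 51.84 = 71.84 → 72
After the tone: rgb(116, 78, 72) = #744E48.
Per channel, c → c + 0.3(0 − c):
  R: 116 + 0.3×(0−116) = 116 − 34.8 = 81.2 → 81
  G: 78 − 23.4 = 54.6 → 55
  B: 72 − 21.6 = 50.4 → 50
rgb(81, 55, 50) = #513732.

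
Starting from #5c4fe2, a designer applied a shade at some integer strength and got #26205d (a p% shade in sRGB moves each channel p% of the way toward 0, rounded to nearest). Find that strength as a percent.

59%

#5c4fe2 is rgb(92, 79, 226); #26205d is rgb(38, 32, 93).
On the B channel (widest range): 93 ≈ 226 + (p/100)(0 − 226), so p ≈ 100×(93 − 226)/(0 − 226) = -13300/-226 = 58.85.
p = 59 reproduces all three channels after rounding.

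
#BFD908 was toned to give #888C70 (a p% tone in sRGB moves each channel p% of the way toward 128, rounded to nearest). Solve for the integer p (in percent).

#BFD908 is rgb(191, 217, 8); #888C70 is rgb(136, 140, 112).
On the B channel (widest range): 112 ≈ 8 + (p/100)(128 − 8), so p ≈ 100×(112 − 8)/(128 − 8) = 10400/120 = 86.67.
p = 87 reproduces all three channels after rounding.

87%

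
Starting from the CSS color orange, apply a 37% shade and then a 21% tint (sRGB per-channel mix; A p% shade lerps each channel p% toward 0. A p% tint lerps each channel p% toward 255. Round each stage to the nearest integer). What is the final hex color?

#B58836

CSS orange is rgb(255, 165, 0).
Lerp each channel 37% toward 0:
  R: 255 − 94.35 = 160.65 → 161
  G: 165 + 0.37×(0−165) = 165 − 61.05 = 103.95 → 104
  B: 0 + 0 = 0 → 0
After the shade: rgb(161, 104, 0) = #A16800.
Lerp each channel 21% toward 255:
  R: 161 + 19.74 = 180.74 → 181
  G: 104 + 0.21×(255−104) = 104 + 31.71 = 135.71 → 136
  B: 0 + 53.55 = 53.55 → 54
rgb(181, 136, 54) = #B58836.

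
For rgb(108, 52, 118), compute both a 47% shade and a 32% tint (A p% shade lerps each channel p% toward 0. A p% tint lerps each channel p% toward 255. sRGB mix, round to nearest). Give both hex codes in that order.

47% shade:
  R: 108 + 0.47×(0−108) = 108 − 50.76 = 57.24 → 57
  G: 52 − 24.44 = 27.56 → 28
  B: 118 + 0.47×(0−118) = 118 − 55.46 = 62.54 → 63
  → #391C3F
32% tint:
  R: 108 + 0.32×(255−108) = 108 + 47.04 = 155.04 → 155
  G: 52 + 0.32×(255−52) = 52 + 64.96 = 116.96 → 117
  B: 118 + 43.84 = 161.84 → 162
  → #9B75A2

#391C3F, #9B75A2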